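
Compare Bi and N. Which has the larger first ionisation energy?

N is in period 2, group 15; Bi is in period 6, group 15.
Across a period the outer electron is held more tightly (higher IE₁); down a group it sits in a higher shell, more shielded, and comes off more easily.
All are in group 15, so first ionization energy increases up the group.
So N has the larger first ionisation energy (N > Bi).

N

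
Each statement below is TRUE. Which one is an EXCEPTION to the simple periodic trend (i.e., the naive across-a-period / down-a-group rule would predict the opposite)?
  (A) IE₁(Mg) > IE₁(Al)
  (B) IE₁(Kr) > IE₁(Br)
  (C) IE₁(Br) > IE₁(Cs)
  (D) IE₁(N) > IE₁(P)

The general trend: first ionisation energy increases across a period and decreases down a group.
(A) Mg (period 3, group 2) vs Al (period 3, group 13): the stated order contradicts the simple trend.
(B) Kr (period 4, group 18) vs Br (period 4, group 17): the stated order agrees with the simple trend.
(C) Br (period 4, group 17) vs Cs (period 6, group 1): the stated order agrees with the simple trend.
(D) N (period 2, group 15) vs P (period 3, group 15): the stated order agrees with the simple trend.
The exception is (A): Al's single 3p electron is easier to remove than one from Mg's filled 3s².

(A)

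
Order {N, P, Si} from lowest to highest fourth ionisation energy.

IE_4 is the cost of taking one more electron from the +3 cation: N³⁺ still has 2 valence electrons; P³⁺ still has 2 valence electrons; Si³⁺ still has 1 valence electron.
All are still removing valence electrons, so compare the +3 ions as you would atoms: IE_4 generally rises across a period (higher Z_eff) and falls down a group (larger shell), subject to the usual subshell exceptions.
Valence configurations: N³⁺ [He]2s², P³⁺ [Ne]3s², Si³⁺ [Ne]3s¹.
Tabulated IE_4 (kJ/mol): N 7475, P 4964, Si 4356.
So the fourth ionization energies run Si < P < N.

Si < P < N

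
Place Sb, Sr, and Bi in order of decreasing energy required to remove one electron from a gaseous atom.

Sr is in period 5, group 2; Sb is in period 5, group 15; Bi is in period 6, group 15.
First ionization energy rises across a period (greater Z_eff holds electrons more tightly) and falls down a group (valence electrons are farther from the nucleus).
Here both period and group differ, so the two effects have to be weighed against each other.
Bi > Sr: period and group pull opposite ways; the across-period shift dominates (703 vs 550 kJ/mol).
Sb > Bi: Sb sits above Bi in group 15, so the down-group effect alone puts Sb higher.
Tabulated first ionization energy (kJ/mol): Sr 550, Sb 831, Bi 703.
So from highest to lowest: Sb > Bi > Sr.

Sb > Bi > Sr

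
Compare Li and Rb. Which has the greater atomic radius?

Rb

Li is in period 2, group 1; Rb is in period 5, group 1.
Radius decreases left→right (rising Z_eff, same n) and increases top→bottom (higher n).
All are in group 1, so atomic radius increases down the group.
So Rb has the greater atomic radius (Rb > Li).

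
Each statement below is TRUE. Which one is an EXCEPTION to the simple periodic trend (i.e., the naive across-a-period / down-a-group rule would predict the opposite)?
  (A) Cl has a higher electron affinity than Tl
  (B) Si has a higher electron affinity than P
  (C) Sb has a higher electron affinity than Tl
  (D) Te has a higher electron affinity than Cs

The general trend: electron affinity increases across a period and decreases down a group.
(A) Cl (period 3, group 17) vs Tl (period 6, group 13): the stated order agrees with the simple trend.
(B) Si (period 3, group 14) vs P (period 3, group 15): the stated order contradicts the simple trend.
(C) Sb (period 5, group 15) vs Tl (period 6, group 13): the stated order agrees with the simple trend.
(D) Te (period 5, group 16) vs Cs (period 6, group 1): the stated order agrees with the simple trend.
The exception is (B): adding an electron to P's half-filled 3p³ is unfavourable, so Si (3p²) has the more exothermic EA.

(B)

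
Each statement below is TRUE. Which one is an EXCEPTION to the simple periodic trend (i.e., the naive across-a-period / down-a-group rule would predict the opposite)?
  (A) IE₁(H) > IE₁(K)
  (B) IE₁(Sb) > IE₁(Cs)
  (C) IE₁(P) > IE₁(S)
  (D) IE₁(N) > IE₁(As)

(C)

The general trend: first ionisation energy increases across a period and decreases down a group.
(A) H (period 1, group 1) vs K (period 4, group 1): the stated order agrees with the simple trend.
(B) Sb (period 5, group 15) vs Cs (period 6, group 1): the stated order agrees with the simple trend.
(C) P (period 3, group 15) vs S (period 3, group 16): the stated order contradicts the simple trend.
(D) N (period 2, group 15) vs As (period 4, group 15): the stated order agrees with the simple trend.
The exception is (C): S (3p⁴) ionizes more easily than half-filled P (3p³) because the paired 3p electron in S is pushed out by e⁻–e⁻ repulsion.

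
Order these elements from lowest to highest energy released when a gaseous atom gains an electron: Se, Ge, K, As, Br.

K < As < Ge < Se < Br

K is in period 4, group 1; Ge is in period 4, group 14; As is in period 4, group 15; Se is in period 4, group 16; Br is in period 4, group 17.
Atoms with high Z_eff and room in the valence shell (especially the halogens) have the most exothermic electron affinities.
All lie in period 4; the across-period trend (electron affinity increases left to right) applies, with the exception below.
Note the exception: Ge has a higher electron affinity than As, contrary to the simple trend — adding an electron to As's half-filled 4p³ is unfavourable, so Ge (4p²) has the more exothermic EA.
For reference (kJ/mol): K 48, Ge 119, As 78, Se 195, Br 325.
So from lowest to highest: K < As < Ge < Se < Br.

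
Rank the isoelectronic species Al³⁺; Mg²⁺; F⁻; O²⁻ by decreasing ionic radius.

All of these have 10 electrons, so size is governed by nuclear charge alone: the more protons, the stronger the pull on the same electron cloud, and the smaller the ion.
Nuclear charges: Al³⁺ (Z=13), Mg²⁺ (Z=12), F⁻ (Z=9), O²⁻ (Z=8).
Largest to smallest: O²⁻ > F⁻ > Mg²⁺ > Al³⁺.

O²⁻, F⁻, Mg²⁺, Al³⁺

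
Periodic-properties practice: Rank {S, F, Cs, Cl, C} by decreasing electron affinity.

C is in period 2, group 14; F is in period 2, group 17; S is in period 3, group 16; Cl is in period 3, group 17; Cs is in period 6, group 1.
Adding an electron releases more energy for atoms nearer the top right (short of the noble gases).
These span different periods and groups, so the two trends combine.
C > Cs: both effects reinforce here, so C is clearly the higher of the two.
S > C: period and group pull opposite ways; the across-period shift dominates (200 vs 122 kJ/mol).
F > S: relative to S, both the across-period and down-group shifts push F's electron affinity up.
Cl > F: this pair runs against the simple trend — see the exception note.
Note the exception: Cl has a higher electron affinity than F, contrary to the simple trend — F's small 2p subshell makes the incoming electron feel strong e⁻–e⁻ repulsion, so Cl actually releases more energy on gaining an electron.
Tabulated electron affinity (kJ/mol): C 122, F 328, S 200, Cl 349, Cs 46.
So from highest to lowest: Cl > F > S > C > Cs.

Cl > F > S > C > Cs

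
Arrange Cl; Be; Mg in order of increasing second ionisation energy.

Mg, Be, Cl

The second ionization energy removes an electron from the +1 ion. For each element: Cl⁺ still has 6 valence electrons; Be⁺ still has 1 valence electron; Mg⁺ still has 1 valence electron.
All are still removing valence electrons, so compare the +1 ions as you would atoms: IE_2 generally rises across a period (higher Z_eff) and falls down a group (larger shell), subject to the usual subshell exceptions.
Valence configurations: Cl⁺ [Ne]3s²3p⁴, Be⁺ [He]2s¹, Mg⁺ [Ne]3s¹.
Approximate IE_2 values (kJ/mol): Cl 2298, Be 1757, Mg 1451.
Overall IE_2 order: Mg < Be < Cl.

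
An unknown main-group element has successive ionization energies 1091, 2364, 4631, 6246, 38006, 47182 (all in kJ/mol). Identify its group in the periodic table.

Group 14

Look for the largest jump between consecutive ionization energies: IE5/IE4 ≈ 6.1, far larger than any earlier ratio.
That jump marks the point where a core electron is being removed. So the atom has 4 valence electrons.
A main-group element with 4 valence electrons is in group 14.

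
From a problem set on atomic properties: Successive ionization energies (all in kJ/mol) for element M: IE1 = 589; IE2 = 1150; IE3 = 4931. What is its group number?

Group 2

Look for the largest jump between consecutive ionization energies: IE3/IE2 ≈ 4.3, far larger than any earlier ratio.
That jump marks the point where a core electron is being removed. So the atom has 2 valence electrons.
A main-group element with 2 valence electrons is in group 2.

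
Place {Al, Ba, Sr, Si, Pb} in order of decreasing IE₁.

Si > Pb > Al > Sr > Ba

Al is in period 3, group 13; Si is in period 3, group 14; Sr is in period 5, group 2; Ba is in period 6, group 2; Pb is in period 6, group 14.
IE₁ increases left→right with effective nuclear charge and decreases top→bottom as the valence shell moves farther out.
These span different periods and groups, so the two trends combine.
Sr > Ba: they share group 2; the group trend gives Sr the larger value.
Al > Sr: relative to Sr, both the across-period and down-group shifts push Al's first ionization energy up.
Pb > Al: the two effects oppose for this pair; the across-period effect wins (716 vs 578 kJ/mol).
Si > Pb: Si sits above Pb in group 14, so the down-group effect alone puts Si higher.
Tabulated first ionization energy (kJ/mol): Al 578, Si 786, Sr 550, Ba 503, Pb 716.
So from highest to lowest: Si > Pb > Al > Sr > Ba.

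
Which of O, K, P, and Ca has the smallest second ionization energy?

Ca

After 1 electron has been removed, what remains? O⁺ still has 5 valence electrons; K⁺ is the bare [Ar] core; P⁺ still has 4 valence electrons; Ca⁺ still has 1 valence electron.
Usually core removal costs more than valence removal, but here the competition is close: a tightly held n=2 valence electron can cost more to remove than an n=3 core electron, so the actual values have to decide it.
Valence configurations: O⁺ [He]2s²2p³, P⁺ [Ne]3s²3p², Ca⁺ [Ar]4s¹.
Approximate IE_2 values (kJ/mol): O 3388, K 3052, P 1907, Ca 1145.
Putting it together, IE_2: Ca < P < K < O.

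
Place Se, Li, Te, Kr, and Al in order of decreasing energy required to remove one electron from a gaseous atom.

IE₁ increases left→right with effective nuclear charge and decreases top→bottom as the valence shell moves farther out.
Here both period and group differ, so the two effects have to be weighed against each other.
Al > Li: the two effects oppose for this pair; the across-period effect wins (578 vs 520 kJ/mol).
Te > Al: period and group pull opposite ways; the across-period shift dominates (869 vs 578 kJ/mol).
Se > Te: they share group 16; the group trend gives Se the larger value.
Kr > Se: Kr lies to the right of Se in period 4, so the across-period effect alone puts Kr higher.
For reference (kJ/mol): Li 520, Al 578, Se 941, Kr 1351, Te 869.
So from highest to lowest: Kr > Se > Te > Al > Li.

Kr > Se > Te > Al > Li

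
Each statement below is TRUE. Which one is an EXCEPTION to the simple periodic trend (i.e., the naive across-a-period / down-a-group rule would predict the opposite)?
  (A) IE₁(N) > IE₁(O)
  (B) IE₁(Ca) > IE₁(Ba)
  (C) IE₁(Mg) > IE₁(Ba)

(A)

The general trend: first ionization energy increases across a period and decreases down a group.
(A) N (period 2, group 15) vs O (period 2, group 16): the stated order contradicts the simple trend.
(B) Ca (period 4, group 2) vs Ba (period 6, group 2): the stated order agrees with the simple trend.
(C) Mg (period 3, group 2) vs Ba (period 6, group 2): the stated order agrees with the simple trend.
The exception is (A): pairing an electron in O's 2p⁴ costs repulsion energy, so O ionizes more easily than half-filled N (2p³).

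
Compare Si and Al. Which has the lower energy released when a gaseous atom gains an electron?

Al

EA tends to increase across a period and decrease down a group, though the pattern is less regular than for IE or radius.
All lie in period 3, so electron affinity increases left to right.
So Al has the lower energy released when a gaseous atom gains an electron (Al < Si).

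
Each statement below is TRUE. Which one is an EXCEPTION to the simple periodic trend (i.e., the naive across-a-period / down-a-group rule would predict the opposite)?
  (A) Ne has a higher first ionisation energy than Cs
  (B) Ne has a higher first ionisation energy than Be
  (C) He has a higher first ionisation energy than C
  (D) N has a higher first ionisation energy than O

(D)

The general trend: first ionisation energy increases across a period and decreases down a group.
(A) Ne (period 2, group 18) vs Cs (period 6, group 1): the stated order agrees with the simple trend.
(B) Ne (period 2, group 18) vs Be (period 2, group 2): the stated order agrees with the simple trend.
(C) He (period 1, group 18) vs C (period 2, group 14): the stated order agrees with the simple trend.
(D) N (period 2, group 15) vs O (period 2, group 16): the stated order contradicts the simple trend.
The exception is (D): pairing an electron in O's 2p⁴ costs repulsion energy, so O ionizes more easily than half-filled N (2p³).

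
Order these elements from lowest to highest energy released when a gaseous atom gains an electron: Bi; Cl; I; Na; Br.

Na < Bi < I < Br < Cl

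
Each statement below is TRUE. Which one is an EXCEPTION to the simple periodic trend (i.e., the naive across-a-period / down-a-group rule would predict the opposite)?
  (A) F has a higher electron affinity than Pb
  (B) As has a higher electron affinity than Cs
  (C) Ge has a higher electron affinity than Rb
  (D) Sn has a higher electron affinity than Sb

The general trend: electron affinity increases across a period and decreases down a group.
(A) F (period 2, group 17) vs Pb (period 6, group 14): the stated order agrees with the simple trend.
(B) As (period 4, group 15) vs Cs (period 6, group 1): the stated order agrees with the simple trend.
(C) Ge (period 4, group 14) vs Rb (period 5, group 1): the stated order agrees with the simple trend.
(D) Sn (period 5, group 14) vs Sb (period 5, group 15): the stated order contradicts the simple trend.
The exception is (D): adding an electron to Sb's half-filled 5p³ is unfavourable, so Sn has the more exothermic EA.

(D)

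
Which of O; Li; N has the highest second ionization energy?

Li

IE_2 is the cost of taking one more electron from the +1 cation: O⁺ still has 5 valence electrons; Li⁺ is the bare [He] core; N⁺ still has 4 valence electrons.
Core electrons are held far more tightly than valence electrons, so Li tops the IE_2 order.
Valence configurations: O⁺ [He]2s²2p³, N⁺ [He]2s²2p².
The numbers (kJ/mol): O 3388, Li 7298, N 2856.
Putting it together, IE_2: N < O < Li.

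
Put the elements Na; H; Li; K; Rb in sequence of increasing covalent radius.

Across a period the added protons contract the valence shell; down a group each new principal shell makes the atom larger.
All are in group 1, so atomic radius increases down the group.
So from smallest to largest: H < Li < Na < K < Rb.

H, Li, Na, K, Rb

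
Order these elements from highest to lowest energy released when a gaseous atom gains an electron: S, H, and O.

H is in period 1, group 1; O is in period 2, group 16; S is in period 3, group 16.
Electron affinity generally becomes more exothermic across a period toward the halogens and less exothermic down a group.
Here both period and group differ, so the two effects have to be weighed against each other.
O > H: period and group pull opposite ways; the across-period shift dominates (141 vs 73 kJ/mol).
S > O: this pair runs against the simple trend — see the exception note.
Note the exception: S has a higher electron affinity than O, contrary to the simple trend — the compact 2p subshell of O repels the added electron more than S's larger 3p does.
For reference (kJ/mol): H 73, O 141, S 200.
So from highest to lowest: S > O > H.

S, O, H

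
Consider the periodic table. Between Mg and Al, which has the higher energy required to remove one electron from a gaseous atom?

Mg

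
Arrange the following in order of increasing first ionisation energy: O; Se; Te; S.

Te, Se, S, O

O is in period 2, group 16; S is in period 3, group 16; Se is in period 4, group 16; Te is in period 5, group 16.
First ionization energy rises across a period (greater Z_eff holds electrons more tightly) and falls down a group (valence electrons are farther from the nucleus).
All are in group 16, so first ionization energy increases up the group.
So from lowest to highest: Te < Se < S < O.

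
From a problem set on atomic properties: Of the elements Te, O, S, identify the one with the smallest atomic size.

Atomic radius shrinks across a period as nuclear charge pulls the same shell inward, and grows down a group as new shells are added.
All are in group 16, so atomic radius increases down the group.
The smallest atomic size among these belongs to O.

O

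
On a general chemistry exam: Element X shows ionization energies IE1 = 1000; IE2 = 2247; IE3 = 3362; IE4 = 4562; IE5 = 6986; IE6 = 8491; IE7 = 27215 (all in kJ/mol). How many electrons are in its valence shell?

6

Look for the largest jump between consecutive ionization energies: IE7/IE6 ≈ 3.2, far larger than any earlier ratio.
That jump marks the point where a core electron is being removed. So the atom has 6 valence electrons.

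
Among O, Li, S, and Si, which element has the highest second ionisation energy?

IE_2 is the cost of taking one more electron from the +1 cation: O⁺ still has 5 valence electrons; Li⁺ is the bare [He] core; S⁺ still has 5 valence electrons; Si⁺ still has 3 valence electrons.
Breaking into a closed-shell core is much more expensive than removing a leftover valence electron — Li has the largest IE_2 here.
Valence configurations: O⁺ [He]2s²2p³, S⁺ [Ne]3s²3p³, Si⁺ [Ne]3s²3p¹.
Tabulated IE_2 (kJ/mol): O 3388, Li 7298, S 2252, Si 1577.
Hence IE_2: Si < S < O < Li.

Li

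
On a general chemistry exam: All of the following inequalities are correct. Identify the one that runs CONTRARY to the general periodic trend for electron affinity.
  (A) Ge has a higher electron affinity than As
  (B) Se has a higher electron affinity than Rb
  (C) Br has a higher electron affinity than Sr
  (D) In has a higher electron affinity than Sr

The general trend: electron affinity increases across a period and decreases down a group.
(A) Ge (period 4, group 14) vs As (period 4, group 15): the stated order contradicts the simple trend.
(B) Se (period 4, group 16) vs Rb (period 5, group 1): the stated order agrees with the simple trend.
(C) Br (period 4, group 17) vs Sr (period 5, group 2): the stated order agrees with the simple trend.
(D) In (period 5, group 13) vs Sr (period 5, group 2): the stated order agrees with the simple trend.
The exception is (A): adding an electron to As's half-filled 4p³ is unfavourable, so Ge (4p²) has the more exothermic EA.

(A)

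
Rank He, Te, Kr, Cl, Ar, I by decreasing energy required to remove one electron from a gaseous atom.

He > Ar > Kr > Cl > I > Te

First ionization energy rises across a period (greater Z_eff holds electrons more tightly) and falls down a group (valence electrons are farther from the nucleus).
Neither a single period nor a single group — weigh both effects.
I > Te: I lies to the right of Te in period 5, so the across-period effect alone puts I higher.
Cl > I: Cl sits above I in group 17, so the down-group effect alone puts Cl higher.
Kr > Cl: period and group pull opposite ways; the across-period shift dominates (1351 vs 1251 kJ/mol).
Ar > Kr: they share group 18; the group trend gives Ar the larger value.
He > Ar: they share group 18; the group trend gives He the larger value.
Approximate values (kJ/mol): He 2372, Cl 1251, Ar 1521, Kr 1351, Te 869, I 1008.
So from highest to lowest: He > Ar > Kr > Cl > I > Te.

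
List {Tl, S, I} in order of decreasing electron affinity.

I > S > Tl

Electron affinity generally becomes more exothermic across a period toward the halogens and less exothermic down a group.
Here both period and group differ, so the two effects have to be weighed against each other.
S > Tl: both effects reinforce here, so S is clearly the higher of the two.
I > S: the two effects oppose for this pair; the across-period effect wins (295 vs 200 kJ/mol).
Tabulated electron affinity (kJ/mol): S 200, I 295, Tl 19.
So from highest to lowest: I > S > Tl.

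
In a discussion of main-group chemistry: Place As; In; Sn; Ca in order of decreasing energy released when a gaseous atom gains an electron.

Ca is in period 4, group 2; As is in period 4, group 15; In is in period 5, group 13; Sn is in period 5, group 14.
Electron affinity generally becomes more exothermic across a period toward the halogens and less exothermic down a group.
Neither a single period nor a single group — weigh both effects.
In > Ca: the two effects oppose for this pair; the across-period effect wins (29 vs 2 kJ/mol).
As > In: relative to In, both the across-period and down-group shifts push As's electron affinity up.
Sn > As: this pair runs against the simple trend — see the exception note.
Note the exception: Sn has a higher electron affinity than As, contrary to the simple trend — adding an electron to As's half-filled np³ subshell costs electron-pairing energy.
Approximate values (kJ/mol): Ca 2, As 78, In 29, Sn 107.
So from highest to lowest: Sn > As > In > Ca.

Sn > As > In > Ca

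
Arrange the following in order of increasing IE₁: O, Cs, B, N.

Cs < B < O < N

B is in period 2, group 13; N is in period 2, group 15; O is in period 2, group 16; Cs is in period 6, group 1.
Across a period the outer electron is held more tightly (higher IE₁); down a group it sits in a higher shell, more shielded, and comes off more easily.
Here both period and group differ, so the two effects have to be weighed against each other.
B > Cs: both effects reinforce here, so B is clearly the higher of the two.
O > B: O lies to the right of B in period 2, so the across-period effect alone puts O higher.
N > O: this pair runs against the simple trend — see the exception note.
Note the exception: N has a higher first ionization energy than O, contrary to the simple trend — pairing an electron in O's 2p⁴ costs repulsion energy, so O ionizes more easily than half-filled N (2p³).
For reference (kJ/mol): B 801, N 1402, O 1314, Cs 376.
So from lowest to highest: Cs < B < O < N.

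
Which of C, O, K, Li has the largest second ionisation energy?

IE_2 is the cost of taking one more electron from the +1 cation: C⁺ still has 3 valence electrons; O⁺ still has 5 valence electrons; K⁺ is the bare [Ar] core; Li⁺ is the bare [He] core.
Usually core removal costs more than valence removal, but here the competition is close: a tightly held n=2 valence electron can cost more to remove than an n=3 core electron, so the actual values have to decide it.
Valence configurations: C⁺ [He]2s²2p¹, O⁺ [He]2s²2p³.
Tabulated IE_2 (kJ/mol): C 2353, O 3388, K 3052, Li 7298.
So the second ionization energies run C < K < O < Li.

Li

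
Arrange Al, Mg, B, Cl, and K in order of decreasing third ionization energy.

The third ionization energy removes an electron from the +2 ion. For each element: Al²⁺ still has 1 valence electron; Mg²⁺ is the bare [Ne] core; B²⁺ still has 1 valence electron; Cl²⁺ still has 5 valence electrons; K²⁺ is already 1 electron into the core.
Breaking into a closed-shell core is much more expensive than removing a leftover valence electron — K and Mg have the largest IE_3 here.
Valence configurations: Al²⁺ [Ne]3s¹, B²⁺ [He]2s¹, Cl²⁺ [Ne]3s²3p³.
Approximate IE_3 values (kJ/mol): Al 2745, Mg 7733, B 3660, Cl 3822, K 4420.
Putting it together, IE_3: Al < B < Cl < K < Mg.

Mg, K, Cl, B, Al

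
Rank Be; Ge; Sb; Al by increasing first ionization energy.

Al < Ge < Sb < Be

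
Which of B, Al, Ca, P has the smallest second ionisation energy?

Ca

IE_2 is the cost of taking one more electron from the +1 cation: B⁺ still has 2 valence electrons; Al⁺ still has 2 valence electrons; Ca⁺ still has 1 valence electron; P⁺ still has 4 valence electrons.
All are still removing valence electrons, so compare the +1 ions as you would atoms: IE_2 generally rises across a period (higher Z_eff) and falls down a group (larger shell), subject to the usual subshell exceptions.
Valence configurations: B⁺ [He]2s², Al⁺ [Ne]3s², Ca⁺ [Ar]4s¹, P⁺ [Ne]3s²3p².
Tabulated IE_2 (kJ/mol): B 2427, Al 1817, Ca 1145, P 1907.
Putting it together, IE_2: Ca < Al < P < B.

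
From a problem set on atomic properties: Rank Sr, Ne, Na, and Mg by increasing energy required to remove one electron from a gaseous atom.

Na, Sr, Mg, Ne

Across a period the outer electron is held more tightly (higher IE₁); down a group it sits in a higher shell, more shielded, and comes off more easily.
Neither a single period nor a single group — weigh both effects.
Sr > Na: period and group pull opposite ways; the across-period shift dominates (550 vs 496 kJ/mol).
Mg > Sr: Mg sits above Sr in group 2, so the down-group effect alone puts Mg higher.
Ne > Mg: relative to Mg, both the across-period and down-group shifts push Ne's first ionization energy up.
Approximate values (kJ/mol): Ne 2081, Na 496, Mg 738, Sr 550.
So from lowest to highest: Na < Sr < Mg < Ne.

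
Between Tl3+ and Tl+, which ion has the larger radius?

Tl+

Both ions have Z = 81 protons, but Tl3+ has lost more electrons, so its remaining electrons feel a larger effective nuclear charge per electron and are pulled in more tightly.
Higher positive charge → smaller ion, so Tl+ > Tl3+.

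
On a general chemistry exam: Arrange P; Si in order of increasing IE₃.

P < Si

Consider each +2 ion: P²⁺ still has 3 valence electrons; Si²⁺ still has 2 valence electrons.
All are still removing valence electrons, so compare the +2 ions as you would atoms: IE_3 generally rises across a period (higher Z_eff) and falls down a group (larger shell), subject to the usual subshell exceptions.
Valence configurations: P²⁺ [Ne]3s²3p¹, Si²⁺ [Ne]3s².
P²⁺ loses a lone 3p electron whereas Si²⁺ must break into a filled 3s² pair, so IE_3(Si) > IE_3(P) even though P has the higher nuclear charge.
Approximate IE_3 values (kJ/mol): P 2914, Si 3232.
So the third ionization energies run P < Si.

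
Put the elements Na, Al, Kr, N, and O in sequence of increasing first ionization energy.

N is in period 2, group 15; O is in period 2, group 16; Na is in period 3, group 1; Al is in period 3, group 13; Kr is in period 4, group 18.
IE₁ increases left→right with effective nuclear charge and decreases top→bottom as the valence shell moves farther out.
Neither a single period nor a single group — weigh both effects.
Al > Na: both are in period 3; the period trend gives Al the larger value.
O > Al: relative to Al, both the across-period and down-group shifts push O's first ionization energy up.
Kr > O: period and group pull opposite ways; the across-period shift dominates (1351 vs 1314 kJ/mol).
N > Kr: the two effects oppose for this pair; the down-group effect wins (1402 vs 1351 kJ/mol).
Note the exception: N has a higher first ionization energy than O, contrary to the simple trend — pairing an electron in O's 2p⁴ costs repulsion energy, so O ionizes more easily than half-filled N (2p³).
Tabulated first ionization energy (kJ/mol): N 1402, O 1314, Na 496, Al 578, Kr 1351.
So from lowest to highest: Na < Al < O < Kr < N.

Na < Al < O < Kr < N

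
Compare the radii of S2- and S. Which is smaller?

S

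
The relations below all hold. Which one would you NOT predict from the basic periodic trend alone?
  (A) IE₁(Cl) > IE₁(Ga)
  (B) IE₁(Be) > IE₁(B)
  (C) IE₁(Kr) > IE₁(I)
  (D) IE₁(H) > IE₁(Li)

(B)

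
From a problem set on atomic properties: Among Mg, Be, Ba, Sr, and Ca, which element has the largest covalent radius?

Ba

Be is in period 2, group 2; Mg is in period 3, group 2; Ca is in period 4, group 2; Sr is in period 5, group 2; Ba is in period 6, group 2.
Across a period the added protons contract the valence shell; down a group each new principal shell makes the atom larger.
All are in group 2, so atomic radius increases down the group.
The largest covalent radius among these belongs to Ba.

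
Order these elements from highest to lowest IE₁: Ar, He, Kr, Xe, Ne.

He > Ne > Ar > Kr > Xe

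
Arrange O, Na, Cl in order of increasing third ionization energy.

Cl, O, Na

After 2 electrons have been removed, what remains? O²⁺ still has 4 valence electrons; Na²⁺ is already 1 electron into the core; Cl²⁺ still has 5 valence electrons.
Pulling an electron out of a noble-gas core costs far more than removing a remaining valence electron, so Na sits at the high end of IE_3.
Valence configurations: O²⁺ [He]2s²2p², Cl²⁺ [Ne]3s²3p³.
Tabulated IE_3 (kJ/mol): O 5300, Na 6910, Cl 3822.
Overall IE_3 order: Cl < O < Na.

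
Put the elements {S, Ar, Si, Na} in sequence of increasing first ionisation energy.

Na, Si, S, Ar

First ionization energy rises across a period (greater Z_eff holds electrons more tightly) and falls down a group (valence electrons are farther from the nucleus).
All lie in period 3, so first ionization energy increases left to right.
So from lowest to highest: Na < Si < S < Ar.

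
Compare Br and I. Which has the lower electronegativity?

I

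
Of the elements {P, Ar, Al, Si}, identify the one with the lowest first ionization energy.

Al

Al is in period 3, group 13; Si is in period 3, group 14; P is in period 3, group 15; Ar is in period 3, group 18.
Across a period the outer electron is held more tightly (higher IE₁); down a group it sits in a higher shell, more shielded, and comes off more easily.
All lie in period 3, so first ionization energy increases left to right.
The lowest first ionization energy among these belongs to Al.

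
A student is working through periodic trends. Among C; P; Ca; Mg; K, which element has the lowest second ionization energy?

Ca

Consider each +1 ion: C⁺ still has 3 valence electrons; P⁺ still has 4 valence electrons; Ca⁺ still has 1 valence electron; Mg⁺ still has 1 valence electron; K⁺ is the bare [Ar] core.
Pulling an electron out of a noble-gas core costs far more than removing a remaining valence electron, so K sits at the high end of IE_2.
Valence configurations: C⁺ [He]2s²2p¹, P⁺ [Ne]3s²3p², Ca⁺ [Ar]4s¹, Mg⁺ [Ne]3s¹.
The numbers (kJ/mol): C 2353, P 1907, Ca 1145, Mg 1451, K 3052.
Hence IE_2: Ca < Mg < P < C < K.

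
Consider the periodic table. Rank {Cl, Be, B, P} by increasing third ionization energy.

The third ionization energy removes an electron from the +2 ion. For each element: Cl²⁺ still has 5 valence electrons; Be²⁺ is the bare [He] core; B²⁺ still has 1 valence electron; P²⁺ still has 3 valence electrons.
Core electrons are held far more tightly than valence electrons, so Be tops the IE_3 order.
Valence configurations: Cl²⁺ [Ne]3s²3p³, B²⁺ [He]2s¹, P²⁺ [Ne]3s²3p¹.
The numbers (kJ/mol): Cl 3822, Be 14849, B 3660, P 2914.
So the third ionization energies run P < B < Cl < Be.

P, B, Cl, Be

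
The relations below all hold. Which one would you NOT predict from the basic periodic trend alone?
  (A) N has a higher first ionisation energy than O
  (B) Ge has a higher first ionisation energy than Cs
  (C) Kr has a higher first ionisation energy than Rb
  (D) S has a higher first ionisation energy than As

The general trend: first ionisation energy increases across a period and decreases down a group.
(A) N (period 2, group 15) vs O (period 2, group 16): the stated order contradicts the simple trend.
(B) Ge (period 4, group 14) vs Cs (period 6, group 1): the stated order agrees with the simple trend.
(C) Kr (period 4, group 18) vs Rb (period 5, group 1): the stated order agrees with the simple trend.
(D) S (period 3, group 16) vs As (period 4, group 15): the stated order agrees with the simple trend.
The exception is (A): pairing an electron in O's 2p⁴ costs repulsion energy, so O ionizes more easily than half-filled N (2p³).

(A)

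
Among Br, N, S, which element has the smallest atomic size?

N

N is in period 2, group 15; S is in period 3, group 16; Br is in period 4, group 17.
Atomic radius shrinks across a period as nuclear charge pulls the same shell inward, and grows down a group as new shells are added.
A diagonal step moves right (one effect) and down (the opposite effect) at once.
S > N: the two effects oppose for this pair; the down-group effect wins (103 vs 71 pm).
Br > S: period and group pull opposite ways; the down-group shift dominates (114 vs 103 pm).
Approximate values (pm): N 71, S 103, Br 114.
The smallest atomic size among these belongs to N.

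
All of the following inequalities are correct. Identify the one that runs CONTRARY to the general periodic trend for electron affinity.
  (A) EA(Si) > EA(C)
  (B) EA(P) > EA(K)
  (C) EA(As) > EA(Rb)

The general trend: electron affinity increases across a period and decreases down a group.
(A) Si (period 3, group 14) vs C (period 2, group 14): the stated order contradicts the simple trend.
(B) P (period 3, group 15) vs K (period 4, group 1): the stated order agrees with the simple trend.
(C) As (period 4, group 15) vs Rb (period 5, group 1): the stated order agrees with the simple trend.
The exception is (A): Si's larger, more diffuse 3p orbitals accept an added electron slightly more readily than C's compact 2p.

(A)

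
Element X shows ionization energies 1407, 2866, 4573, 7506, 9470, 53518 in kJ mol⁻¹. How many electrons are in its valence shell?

5

Look for the largest jump between consecutive ionization energies: IE6/IE5 ≈ 5.7, far larger than any earlier ratio.
That jump marks the point where a core electron is being removed. So the atom has 5 valence electrons.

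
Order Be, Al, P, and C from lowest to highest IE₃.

IE_3 is the cost of taking one more electron from the +2 cation: Be²⁺ is the bare [He] core; Al²⁺ still has 1 valence electron; P²⁺ still has 3 valence electrons; C²⁺ still has 2 valence electrons.
Pulling an electron out of a noble-gas core costs far more than removing a remaining valence electron, so Be sits at the high end of IE_3.
Valence configurations: Al²⁺ [Ne]3s¹, P²⁺ [Ne]3s²3p¹, C²⁺ [He]2s².
Tabulated IE_3 (kJ/mol): Be 14849, Al 2745, P 2914, C 4620.
So the third ionization energies run Al < P < C < Be.

Al < P < C < Be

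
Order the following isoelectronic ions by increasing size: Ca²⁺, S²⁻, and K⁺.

All of these have 18 electrons, so size is governed by nuclear charge alone: the more protons, the stronger the pull on the same electron cloud, and the smaller the ion.
Nuclear charges: Ca²⁺ (Z=20), K⁺ (Z=19), S²⁻ (Z=16).
Smallest to largest: Ca²⁺ < K⁺ < S²⁻.

Ca²⁺, K⁺, S²⁻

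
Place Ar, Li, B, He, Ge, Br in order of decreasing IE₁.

He > Ar > Br > B > Ge > Li

Removing the outermost electron gets harder across a period and easier down a group.
Neither a single period nor a single group — weigh both effects.
Ge > Li: period and group pull opposite ways; the across-period shift dominates (762 vs 520 kJ/mol).
B > Ge: period and group pull opposite ways; the down-group shift dominates (801 vs 762 kJ/mol).
Br > B: period and group pull opposite ways; the across-period shift dominates (1140 vs 801 kJ/mol).
Ar > Br: both effects reinforce here, so Ar is clearly the higher of the two.
He > Ar: they share group 18; the group trend gives He the larger value.
Approximate values (kJ/mol): He 2372, Li 520, B 801, Ar 1521, Ge 762, Br 1140.
So from highest to lowest: He > Ar > Br > B > Ge > Li.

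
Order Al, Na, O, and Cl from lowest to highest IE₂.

Al < Cl < O < Na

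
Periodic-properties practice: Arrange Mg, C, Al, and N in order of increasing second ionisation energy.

The second ionization energy removes an electron from the +1 ion. For each element: Mg⁺ still has 1 valence electron; C⁺ still has 3 valence electrons; Al⁺ still has 2 valence electrons; N⁺ still has 4 valence electrons.
All are still removing valence electrons, so compare the +1 ions as you would atoms: IE_2 generally rises across a period (higher Z_eff) and falls down a group (larger shell), subject to the usual subshell exceptions.
Valence configurations: Mg⁺ [Ne]3s¹, C⁺ [He]2s²2p¹, Al⁺ [Ne]3s², N⁺ [He]2s²2p².
Tabulated IE_2 (kJ/mol): Mg 1451, C 2353, Al 1817, N 2856.
Hence IE_2: Mg < Al < C < N.

Mg < Al < C < N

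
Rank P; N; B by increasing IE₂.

P, B, N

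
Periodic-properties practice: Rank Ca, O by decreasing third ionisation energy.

O > Ca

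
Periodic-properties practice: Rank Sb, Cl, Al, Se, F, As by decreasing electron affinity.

Cl > F > Se > Sb > As > Al

F is in period 2, group 17; Al is in period 3, group 13; Cl is in period 3, group 17; As is in period 4, group 15; Se is in period 4, group 16; Sb is in period 5, group 15.
Electron affinity generally becomes more exothermic across a period toward the halogens and less exothermic down a group.
These span different periods and groups, so the two trends combine.
As > Al: period and group pull opposite ways; the across-period shift dominates (78 vs 42 kJ/mol).
Sb > As: this pair runs against the simple trend — see the exception note.
Se > Sb: both effects reinforce here, so Se is clearly the higher of the two.
F > Se: both effects reinforce here, so F is clearly the higher of the two.
Cl > F: this pair runs against the simple trend — see the exception note.
Note the exception: Sb has a higher electron affinity than As, contrary to the simple trend — both are half-filled np³, but the pairing/repulsion penalty for the added electron shrinks as the p orbitals become larger and more diffuse down the group, and for Sb that outweighs the weaker nuclear attraction.
Note the exception: Cl has a higher electron affinity than F, contrary to the simple trend — F's small 2p subshell makes the incoming electron feel strong e⁻–e⁻ repulsion, so Cl actually releases more energy on gaining an electron.
Approximate values (kJ/mol): F 328, Al 42, Cl 349, As 78, Se 195, Sb 103.
So from highest to lowest: Cl > F > Se > Sb > As > Al.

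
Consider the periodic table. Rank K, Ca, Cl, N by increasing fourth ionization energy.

Consider each +3 ion: K³⁺ is already 2 electrons into the core; Ca³⁺ is already 1 electron into the core; Cl³⁺ still has 4 valence electrons; N³⁺ still has 2 valence electrons.
Usually core removal costs more than valence removal, but here the competition is close: a tightly held n=2 valence electron can cost more to remove than an n=3 core electron, so the actual values have to decide it.
Valence configurations: Cl³⁺ [Ne]3s²3p², N³⁺ [He]2s².
Approximate IE_4 values (kJ/mol): K 5877, Ca 6491, Cl 5159, N 7475.
Overall IE_4 order: Cl < K < Ca < N.

Cl, K, Ca, N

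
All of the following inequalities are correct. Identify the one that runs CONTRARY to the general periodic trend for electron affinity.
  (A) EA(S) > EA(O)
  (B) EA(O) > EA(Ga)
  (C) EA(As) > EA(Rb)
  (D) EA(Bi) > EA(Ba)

(A)

The general trend: electron affinity increases across a period and decreases down a group.
(A) S (period 3, group 16) vs O (period 2, group 16): the stated order contradicts the simple trend.
(B) O (period 2, group 16) vs Ga (period 4, group 13): the stated order agrees with the simple trend.
(C) As (period 4, group 15) vs Rb (period 5, group 1): the stated order agrees with the simple trend.
(D) Bi (period 6, group 15) vs Ba (period 6, group 2): the stated order agrees with the simple trend.
The exception is (A): the compact 2p subshell of O repels the added electron more than S's larger 3p does.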